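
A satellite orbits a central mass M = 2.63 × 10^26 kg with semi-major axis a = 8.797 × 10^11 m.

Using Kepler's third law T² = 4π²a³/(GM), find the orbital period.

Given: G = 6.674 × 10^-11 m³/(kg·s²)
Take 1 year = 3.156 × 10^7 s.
M = 2.63 × 10^26 kg
GM = G × M = 6.674 × 10^-11 × 2.63 × 10^26 = 1.75526 × 10^16 m³/s²
a = 8.797 × 10^11 m
a³ = 6.80775 × 10^35 m³
T = 2π √(a³/GM) = 2π √((6.80775 × 10^35) / (1.75526 × 10^16)) = 2π × 6.22775 × 10^9 s
T = 3.91301 × 10^10 s ≈ 1240 years

Final answer: 1240 years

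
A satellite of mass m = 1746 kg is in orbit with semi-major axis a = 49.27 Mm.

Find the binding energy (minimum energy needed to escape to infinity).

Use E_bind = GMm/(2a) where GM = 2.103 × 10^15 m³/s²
a = 49.27 Mm = 4.927 × 10^7 m
GM = 2.103 × 10^15 m³/s²
m = 1746 kg
GMm = 2.103 × 10^15 × 1746 = 3.67184 × 10^18 m³·kg/s²
2a = 9.854 × 10^7 m
E_bind = GMm/(2a) = 3.72624 × 10^10 J ≈ 37.26 GJ

Final answer: 37.26 GJ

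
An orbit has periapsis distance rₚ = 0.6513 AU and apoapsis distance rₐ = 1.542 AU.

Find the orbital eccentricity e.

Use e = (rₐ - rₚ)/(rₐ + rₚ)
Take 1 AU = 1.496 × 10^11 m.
rₚ = 0.6513 AU = 9.74345 × 10^10 m
rₐ = 1.542 AU = 2.30683 × 10^11 m
rₐ − rₚ = 1.33249 × 10^11 m
rₐ + rₚ = 3.28118 × 10^11 m
e = (rₐ − rₚ)/(rₐ + rₚ) = 0.4061

Final answer: e = 0.4061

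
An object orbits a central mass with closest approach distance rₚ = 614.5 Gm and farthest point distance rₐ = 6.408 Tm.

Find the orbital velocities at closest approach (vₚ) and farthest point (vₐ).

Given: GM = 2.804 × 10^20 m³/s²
rₚ = 614.5 Gm = 6.145 × 10^11 m
rₐ = 6.408 Tm = 6.408 × 10^12 m
GM = 2.804 × 10^20 m³/s²
a = (rₚ + rₐ)/2 = 3.51125 × 10^12 m
Vis-viva: v² = GM (2/r − 1/a)
vₚ² = 2.804 × 10^20 × (3.25468 × 10^-12 − 2.84799 × 10^-13) = 8.32754 × 10^8 m²/s²
vₚ = 28857.5 m/s ≈ 28.86 km/s
vₐ² = 2.804 × 10^20 × (3.1211 × 10^-13 − 2.84799 × 10^-13) = 7.658 × 10^6 m²/s²
vₐ = 2767.31 m/s ≈ 2.767 km/s

Final answer: vₚ = 28.86 km/s, vₐ = 2.767 km/s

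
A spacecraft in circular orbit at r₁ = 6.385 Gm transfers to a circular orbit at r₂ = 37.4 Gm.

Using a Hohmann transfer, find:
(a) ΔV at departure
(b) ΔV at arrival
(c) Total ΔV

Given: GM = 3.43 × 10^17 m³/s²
r₁ = 6.385 Gm = 6.385 × 10^9 m
r₂ = 37.4 Gm = 3.74 × 10^10 m
GM = 3.43 × 10^17 m³/s²
Transfer ellipse: a_t = (r₁ + r₂)/2 = 2.18925 × 10^10 m
Circular speed at r₁: v₁ = √(GM/r₁) = 7329.37 m/s
Transfer speed at r₁ (periapsis): v₁ₜ = √(GM(2/r₁ − 1/a_t)) = 9579.76 m/s
(a) ΔV₁ = v₁ₜ − v₁ = 2250.39 m/s ≈ 2.25 km/s
Circular speed at r₂: v₂ = √(GM/r₂) = 3028.39 m/s
Transfer speed at r₂ (apoapsis): v₂ₜ = √(GM(2/r₂ − 1/a_t)) = 1635.48 m/s
(b) ΔV₂ = v₂ − v₂ₜ = 1392.91 m/s ≈ 1.393 km/s
(c) ΔV_total = ΔV₁ + ΔV₂ = 3643.3 m/s ≈ 3.643 km/s

Final answer:
(a) ΔV₁ = 2.25 km/s
(b) ΔV₂ = 1.393 km/s
(c) ΔV_total = 3.643 km/s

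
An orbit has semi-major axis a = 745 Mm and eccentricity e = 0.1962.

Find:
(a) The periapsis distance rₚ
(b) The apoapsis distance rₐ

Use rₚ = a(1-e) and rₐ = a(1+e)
a = 745 Mm = 7.45 × 10^8 m
e = 0.1962:  1 − e = 0.8038,  1 + e = 1.1962
(a) rₚ = a(1 − e) = 7.45 × 10^8 m × 0.8038 = 5.98831 × 10^8 m ≈ 598.8 Mm
(b) rₐ = a(1 + e) = 7.45 × 10^8 m × 1.1962 = 8.91169 × 10^8 m ≈ 891.2 Mm

Final answer:
(a) rₚ = 598.8 Mm
(b) rₐ = 891.2 Mm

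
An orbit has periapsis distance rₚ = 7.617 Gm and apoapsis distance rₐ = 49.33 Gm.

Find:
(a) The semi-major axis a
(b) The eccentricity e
rₚ = 7.617 Gm = 7.617 × 10^9 m
rₐ = 49.33 Gm = 4.933 × 10^10 m
(a) a = (rₚ + rₐ)/2 = 2.84735 × 10^10 m ≈ 28.47 Gm
(b) e = (rₐ − rₚ)/(rₐ + rₚ) = (4.1713 × 10^10) / (5.6947 × 10^10) = 0.732488

Final answer:
(a) a = 28.47 Gm
(b) e = 0.7325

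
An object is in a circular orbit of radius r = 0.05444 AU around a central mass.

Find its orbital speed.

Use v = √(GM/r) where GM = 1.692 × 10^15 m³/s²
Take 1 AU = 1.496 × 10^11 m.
r = 0.05444 AU = 8.14422 × 10^9 m
GM = 1.692 × 10^15 m³/s²
GM/r = (1.692 × 10^15) / (8.14422 × 10^9) = 207755 m²/s²
v = √(GM/r) = 455.801 m/s ≈ 455.8 m/s

Final answer: 455.8 m/s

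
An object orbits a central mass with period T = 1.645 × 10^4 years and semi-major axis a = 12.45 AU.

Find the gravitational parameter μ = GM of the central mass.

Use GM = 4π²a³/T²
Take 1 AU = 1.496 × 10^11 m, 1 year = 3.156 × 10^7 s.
T = 1.645 × 10^4 years = 5.19162 × 10^11 s
a = 12.45 AU = 1.86252 × 10^12 m
a³ = 6.46105 × 10^36 m³
T² = 2.69529 × 10^23 s²
GM = 4π² × (6.46105 × 10^36) / (2.69529 × 10^23) = 9.46361 × 10^14 m³/s²
GM ≈ 9.464 × 10^14 m³/s²

Final answer: GM = 9.464 × 10^14 m³/s²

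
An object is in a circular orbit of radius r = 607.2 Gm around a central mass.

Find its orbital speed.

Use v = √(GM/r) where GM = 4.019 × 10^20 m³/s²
r = 607.2 Gm = 6.072 × 10^11 m
GM = 4.019 × 10^20 m³/s²
GM/r = (4.019 × 10^20) / (6.072 × 10^11) = 6.61891 × 10^8 m²/s²
v = √(GM/r) = 25727.2 m/s ≈ 25.73 km/s

Final answer: 25.73 km/s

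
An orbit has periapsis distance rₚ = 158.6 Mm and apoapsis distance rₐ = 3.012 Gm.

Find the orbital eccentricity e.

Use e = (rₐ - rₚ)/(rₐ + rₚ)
rₚ = 158.6 Mm = 1.586 × 10^8 m
rₐ = 3.012 Gm = 3.012 × 10^9 m
rₐ − rₚ = 2.8534 × 10^9 m
rₐ + rₚ = 3.1706 × 10^9 m
e = (rₐ − rₚ)/(rₐ + rₚ) = 0.899956

Final answer: e = 0.9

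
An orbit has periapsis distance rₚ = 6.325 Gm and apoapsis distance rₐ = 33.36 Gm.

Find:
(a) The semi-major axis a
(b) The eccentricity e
rₚ = 6.325 Gm = 6.325 × 10^9 m
rₐ = 33.36 Gm = 3.336 × 10^10 m
(a) a = (rₚ + rₐ)/2 = 1.98425 × 10^10 m ≈ 19.84 Gm
(b) e = (rₐ − rₚ)/(rₐ + rₚ) = (2.7035 × 10^10) / (3.9685 × 10^10) = 0.68124

Final answer:
(a) a = 19.84 Gm
(b) e = 0.6812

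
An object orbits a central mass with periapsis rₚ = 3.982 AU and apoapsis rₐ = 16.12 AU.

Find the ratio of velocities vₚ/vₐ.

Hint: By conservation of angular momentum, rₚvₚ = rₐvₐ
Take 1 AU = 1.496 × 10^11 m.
rₚ = 3.982 AU = 5.95707 × 10^11 m
rₐ = 16.12 AU = 2.41155 × 10^12 m
rₚvₚ = rₐvₐ  ⇒  vₚ/vₐ = rₐ/rₚ
vₚ/vₐ = (2.41155 × 10^12) / (5.95707 × 10^11) = 4.04822

Final answer: vₚ/vₐ = 4.048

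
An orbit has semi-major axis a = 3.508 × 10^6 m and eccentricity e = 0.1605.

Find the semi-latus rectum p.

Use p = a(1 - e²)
a = 3.508 × 10^6 m
e = 0.1605,  e² = 0.0257603,  1 − e² = 0.97424
p = a(1 − e²) = 3.508 × 10^6 m × 0.97424 = 3.41763 × 10^6 m ≈ 3.418 × 10^6 m

Final answer: p = 3.418 × 10^6 m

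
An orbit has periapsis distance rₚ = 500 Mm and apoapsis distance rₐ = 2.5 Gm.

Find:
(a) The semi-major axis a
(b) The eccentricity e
rₚ = 500 Mm = 5 × 10^8 m
rₐ = 2.5 Gm = 2.5 × 10^9 m
(a) a = (rₚ + rₐ)/2 = 1.5 × 10^9 m ≈ 1.5 Gm
(b) e = (rₐ − rₚ)/(rₐ + rₚ) = (2 × 10^9) / (3 × 10^9) = 0.666667

Final answer:
(a) a = 1.5 Gm
(b) e = 0.6667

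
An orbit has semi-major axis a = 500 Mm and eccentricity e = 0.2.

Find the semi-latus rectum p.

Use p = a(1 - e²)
a = 500 Mm = 5 × 10^8 m
e = 0.2,  e² = 0.04,  1 − e² = 0.96
p = a(1 − e²) = 5 × 10^8 m × 0.96 = 4.8 × 10^8 m ≈ 480 Mm

Final answer: p = 480 Mm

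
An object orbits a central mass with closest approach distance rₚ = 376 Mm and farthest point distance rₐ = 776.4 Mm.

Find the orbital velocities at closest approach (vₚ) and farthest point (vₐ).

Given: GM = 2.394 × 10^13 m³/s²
rₚ = 376 Mm = 3.76 × 10^8 m
rₐ = 776.4 Mm = 7.764 × 10^8 m
GM = 2.394 × 10^13 m³/s²
a = (rₚ + rₐ)/2 = 5.762 × 10^8 m
Vis-viva: v² = GM (2/r − 1/a)
vₚ² = 2.394 × 10^13 × (5.31915 × 10^-9 − 1.73551 × 10^-9) = 85792.4 m²/s²
vₚ = 292.903 m/s ≈ 292.9 m/s
vₐ² = 2.394 × 10^13 × (2.57599 × 10^-9 − 1.73551 × 10^-9) = 20121.2 m²/s²
vₐ = 141.849 m/s ≈ 141.8 m/s

Final answer: vₚ = 292.9 m/s, vₐ = 141.8 m/s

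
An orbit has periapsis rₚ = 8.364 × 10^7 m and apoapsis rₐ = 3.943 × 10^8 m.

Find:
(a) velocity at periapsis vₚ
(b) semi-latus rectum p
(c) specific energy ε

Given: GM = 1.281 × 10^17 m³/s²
rₚ = 8.364 × 10^7 m
rₐ = 3.943 × 10^8 m
GM = 1.281 × 10^17 m³/s²
a = (rₚ + rₐ)/2 = 2.3897 × 10^8 m
e = (rₐ − rₚ)/(rₐ + rₚ) = (3.1066 × 10^8) / (4.7794 × 10^8) = 0.649998
(a) vₚ² = GM (2/rₚ − 1/a) = 1.281 × 10^17 × (2.3912 × 10^-8 − 4.18463 × 10^-9) = 2.52708 × 10^9 m²/s²;  vₚ = 50270 m/s ≈ 50.27 km/s
(b) 1 − e² = 0.577503;  p = a(1 − e²) = 2.3897 × 10^8 × 0.577503 = 1.38006 × 10^8 m ≈ 1.38 × 10^8 m
(c) 2a = 4.7794 × 10^8 m;  ε = −GM/(2a) = -2.68025 × 10^8 J/kg ≈ -268 MJ/kg

Final answer:
(a) velocity at periapsis vₚ = 50.27 km/s
(b) semi-latus rectum p = 1.38 × 10^8 m
(c) specific energy ε = -268 MJ/kg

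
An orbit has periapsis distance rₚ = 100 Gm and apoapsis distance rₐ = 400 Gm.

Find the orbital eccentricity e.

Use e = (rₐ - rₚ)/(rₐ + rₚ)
rₚ = 100 Gm = 1 × 10^11 m
rₐ = 400 Gm = 4 × 10^11 m
rₐ − rₚ = 3 × 10^11 m
rₐ + rₚ = 5 × 10^11 m
e = (rₐ − rₚ)/(rₐ + rₚ) = 0.6

Final answer: e = 0.6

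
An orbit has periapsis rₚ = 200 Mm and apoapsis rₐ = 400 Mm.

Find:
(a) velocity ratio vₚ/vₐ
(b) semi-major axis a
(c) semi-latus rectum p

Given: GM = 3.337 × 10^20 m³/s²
rₚ = 200 Mm = 2 × 10^8 m
rₐ = 400 Mm = 4 × 10^8 m
GM = 3.337 × 10^20 m³/s²
a = (rₚ + rₐ)/2 = 3 × 10^8 m
e = (rₐ − rₚ)/(rₐ + rₚ) = (2 × 10^8) / (6 × 10^8) = 0.333333
(a) vₚ/vₐ = rₐ/rₚ (angular momentum) = (4 × 10^8) / (2 × 10^8) = 2 ≈ 2
(b) a = 3 × 10^8 m ≈ 300 Mm
(c) 1 − e² = 0.888889;  p = a(1 − e²) = 3 × 10^8 × 0.888889 = 2.66667 × 10^8 m ≈ 266.7 Mm

Final answer:
(a) velocity ratio vₚ/vₐ = 2
(b) semi-major axis a = 300 Mm
(c) semi-latus rectum p = 266.7 Mm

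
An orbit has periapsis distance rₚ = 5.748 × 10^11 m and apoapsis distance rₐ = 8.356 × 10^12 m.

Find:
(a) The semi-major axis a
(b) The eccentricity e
rₚ = 5.748 × 10^11 m
rₐ = 8.356 × 10^12 m
(a) a = (rₚ + rₐ)/2 = 4.4654 × 10^12 m ≈ 4.465 × 10^12 m
(b) e = (rₐ − rₚ)/(rₐ + rₚ) = (7.7812 × 10^12) / (8.9308 × 10^12) = 0.871277

Final answer:
(a) a = 4.465 × 10^12 m
(b) e = 0.8713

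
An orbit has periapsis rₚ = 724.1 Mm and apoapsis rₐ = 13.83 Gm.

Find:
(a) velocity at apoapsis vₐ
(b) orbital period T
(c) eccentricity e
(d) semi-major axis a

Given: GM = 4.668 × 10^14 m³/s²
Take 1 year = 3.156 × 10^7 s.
rₚ = 724.1 Mm = 7.241 × 10^8 m
rₐ = 13.83 Gm = 1.383 × 10^10 m
GM = 4.668 × 10^14 m³/s²
a = (rₚ + rₐ)/2 = 7.27705 × 10^9 m
e = (rₐ − rₚ)/(rₐ + rₚ) = (1.31059 × 10^10) / (1.45541 × 10^10) = 0.900495
(a) vₐ² = GM (2/rₐ − 1/a) = 4.668 × 10^14 × (1.44613 × 10^-10 − 1.37418 × 10^-10) = 3358.55 m²/s²;  vₐ = 57.953 m/s ≈ 57.95 m/s
(b) a³ = 3.8536 × 10^29 m³;  T = 2π √(a³/GM) = 2π × 2.87321 × 10^7 s = 1.80529 × 10^8 s ≈ 5.72 years
(c) e = 0.900495 ≈ 0.9005
(d) a = 7.27705 × 10^9 m ≈ 7.277 Gm

Final answer:
(a) velocity at apoapsis vₐ = 57.95 m/s
(b) orbital period T = 5.72 years
(c) eccentricity e = 0.9005
(d) semi-major axis a = 7.277 Gm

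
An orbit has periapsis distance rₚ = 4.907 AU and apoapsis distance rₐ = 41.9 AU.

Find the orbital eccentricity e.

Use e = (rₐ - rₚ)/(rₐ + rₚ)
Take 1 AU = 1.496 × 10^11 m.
rₚ = 4.907 AU = 7.34087 × 10^11 m
rₐ = 41.9 AU = 6.26824 × 10^12 m
rₐ − rₚ = 5.53415 × 10^12 m
rₐ + rₚ = 7.00233 × 10^12 m
e = (rₐ − rₚ)/(rₐ + rₚ) = 0.790331

Final answer: e = 0.7903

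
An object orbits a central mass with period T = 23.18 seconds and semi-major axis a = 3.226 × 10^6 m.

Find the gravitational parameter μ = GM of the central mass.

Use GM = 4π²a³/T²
T = 23.18 seconds
a = 3.226 × 10^6 m
a³ = 3.35732 × 10^19 m³
T² = 537.312 s²
GM = 4π² × (3.35732 × 10^19) / 537.312 = 2.46675 × 10^18 m³/s²
GM ≈ 2.467 × 10^18 m³/s²

Final answer: GM = 2.467 × 10^18 m³/s²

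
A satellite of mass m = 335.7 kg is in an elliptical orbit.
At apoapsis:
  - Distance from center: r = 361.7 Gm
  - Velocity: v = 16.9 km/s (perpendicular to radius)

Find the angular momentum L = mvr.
r = 361.7 Gm = 3.617 × 10^11 m
v = 16.9 km/s = 16900 m/s
vr = 16900 × 3.617 × 10^11 = 6.11273 × 10^15 m²/s
L = m × vr = 335.7 × 6.11273 × 10^15 = 2.05204 × 10^18 kg·m²/s ≈ 2.052 × 10^18 kg·m²/s

Final answer: L = 2.052 × 10^18 kg·m²/s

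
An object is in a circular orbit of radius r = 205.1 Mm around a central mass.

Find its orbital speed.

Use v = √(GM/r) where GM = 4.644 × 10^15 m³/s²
r = 205.1 Mm = 2.051 × 10^8 m
GM = 4.644 × 10^15 m³/s²
GM/r = (4.644 × 10^15) / (2.051 × 10^8) = 2.26426 × 10^7 m²/s²
v = √(GM/r) = 4758.43 m/s ≈ 4.758 km/s

Final answer: 4.758 km/s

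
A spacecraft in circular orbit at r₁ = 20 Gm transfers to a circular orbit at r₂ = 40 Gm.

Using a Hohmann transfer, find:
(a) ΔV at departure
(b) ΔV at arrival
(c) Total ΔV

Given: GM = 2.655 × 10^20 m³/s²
r₁ = 20 Gm = 2 × 10^10 m
r₂ = 40 Gm = 4 × 10^10 m
GM = 2.655 × 10^20 m³/s²
Transfer ellipse: a_t = (r₁ + r₂)/2 = 3 × 10^10 m
Circular speed at r₁: v₁ = √(GM/r₁) = 115217 m/s
Transfer speed at r₁ (periapsis): v₁ₜ = √(GM(2/r₁ − 1/a_t)) = 133041 m/s
(a) ΔV₁ = v₁ₜ − v₁ = 17824.2 m/s ≈ 17.82 km/s
Circular speed at r₂: v₂ = √(GM/r₂) = 81470.9 m/s
Transfer speed at r₂ (apoapsis): v₂ₜ = √(GM(2/r₂ − 1/a_t)) = 66520.7 m/s
(b) ΔV₂ = v₂ − v₂ₜ = 14950.2 m/s ≈ 14.95 km/s
(c) ΔV_total = ΔV₁ + ΔV₂ = 32774.3 m/s ≈ 32.77 km/s

Final answer:
(a) ΔV₁ = 17.82 km/s
(b) ΔV₂ = 14.95 km/s
(c) ΔV_total = 32.77 km/s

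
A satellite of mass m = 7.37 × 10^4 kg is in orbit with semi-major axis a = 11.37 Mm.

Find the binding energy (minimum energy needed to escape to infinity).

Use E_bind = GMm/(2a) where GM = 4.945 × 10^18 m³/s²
a = 11.37 Mm = 1.137 × 10^7 m
GM = 4.945 × 10^18 m³/s²
m = 7.37 × 10^4 kg
GMm = 4.945 × 10^18 × 73700 = 3.64447 × 10^23 m³·kg/s²
2a = 2.274 × 10^7 m
E_bind = GMm/(2a) = 1.60267 × 10^16 J ≈ 16.03 PJ

Final answer: 16.03 PJ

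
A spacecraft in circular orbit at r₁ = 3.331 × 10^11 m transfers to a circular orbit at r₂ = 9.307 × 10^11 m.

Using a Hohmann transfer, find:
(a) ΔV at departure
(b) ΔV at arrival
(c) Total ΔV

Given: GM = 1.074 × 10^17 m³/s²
r₁ = 3.331 × 10^11 m
r₂ = 9.307 × 10^11 m
GM = 1.074 × 10^17 m³/s²
Transfer ellipse: a_t = (r₁ + r₂)/2 = 6.319 × 10^11 m
Circular speed at r₁: v₁ = √(GM/r₁) = 567.825 m/s
Transfer speed at r₁ (periapsis): v₁ₜ = √(GM(2/r₁ − 1/a_t)) = 689.121 m/s
(a) ΔV₁ = v₁ₜ − v₁ = 121.296 m/s ≈ 121.3 m/s
Circular speed at r₂: v₂ = √(GM/r₂) = 339.701 m/s
Transfer speed at r₂ (apoapsis): v₂ₜ = √(GM(2/r₂ − 1/a_t)) = 246.638 m/s
(b) ΔV₂ = v₂ − v₂ₜ = 93.0631 m/s ≈ 93.06 m/s
(c) ΔV_total = ΔV₁ + ΔV₂ = 214.359 m/s ≈ 214.4 m/s

Final answer:
(a) ΔV₁ = 121.3 m/s
(b) ΔV₂ = 93.06 m/s
(c) ΔV_total = 214.4 m/s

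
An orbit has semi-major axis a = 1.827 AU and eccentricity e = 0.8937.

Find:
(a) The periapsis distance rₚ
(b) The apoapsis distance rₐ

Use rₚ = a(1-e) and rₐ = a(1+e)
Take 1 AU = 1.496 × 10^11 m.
a = 1.827 AU = 2.73319 × 10^11 m
e = 0.8937:  1 − e = 0.1063,  1 + e = 1.8937
(a) rₚ = a(1 − e) = 2.73319 × 10^11 m × 0.1063 = 2.90538 × 10^10 m ≈ 0.1942 AU
(b) rₐ = a(1 + e) = 2.73319 × 10^11 m × 1.8937 = 5.17585 × 10^11 m ≈ 3.46 AU

Final answer:
(a) rₚ = 0.1942 AU
(b) rₐ = 3.46 AU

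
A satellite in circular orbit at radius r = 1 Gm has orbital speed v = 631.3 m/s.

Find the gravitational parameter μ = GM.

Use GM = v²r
r = 1 Gm = 1 × 10^9 m
v = 631.3 m/s
v² = 398540 m²/s²
GM = v²r = 398540 × 1 × 10^9 = 3.9854 × 10^14 m³/s²
GM ≈ 3.985 × 10^14 m³/s²

Final answer: GM = 3.985 × 10^14 m³/s²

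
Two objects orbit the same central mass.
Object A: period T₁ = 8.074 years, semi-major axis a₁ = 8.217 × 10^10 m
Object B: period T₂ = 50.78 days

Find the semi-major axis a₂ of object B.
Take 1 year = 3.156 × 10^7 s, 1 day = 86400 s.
T₁ = 8.074 years = 2.54815 × 10^8 s
T₂ = 50.78 days = 4.38739 × 10^6 s
a₁ = 8.217 × 10^10 m
Kepler's third law: (T₂/T₁)² = (a₂/a₁)³  ⇒  a₂ = a₁ (T₂/T₁)^(2/3)
T₂/T₁ = 0.0172179
(T₂/T₁)^(2/3) = 0.0666787
a₂ = 8.217 × 10^10 m × 0.0666787 = 5.47899 × 10^9 m ≈ 5.479 × 10^9 m

Final answer: a₂ = 5.479 × 10^9 m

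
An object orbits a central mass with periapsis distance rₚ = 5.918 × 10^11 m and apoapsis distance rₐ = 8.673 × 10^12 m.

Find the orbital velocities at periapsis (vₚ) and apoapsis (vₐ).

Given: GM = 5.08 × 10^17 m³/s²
rₚ = 5.918 × 10^11 m
rₐ = 8.673 × 10^12 m
GM = 5.08 × 10^17 m³/s²
a = (rₚ + rₐ)/2 = 4.6324 × 10^12 m
Vis-viva: v² = GM (2/r − 1/a)
vₚ² = 5.08 × 10^17 × (3.37952 × 10^-12 − 2.15871 × 10^-13) = 1.60713 × 10^6 m²/s²
vₚ = 1267.73 m/s ≈ 1.268 km/s
vₐ² = 5.08 × 10^17 × (2.30601 × 10^-13 − 2.15871 × 10^-13) = 7482.79 m²/s²
vₐ = 86.5031 m/s ≈ 86.5 m/s

Final answer: vₚ = 1.268 km/s, vₐ = 86.5 m/s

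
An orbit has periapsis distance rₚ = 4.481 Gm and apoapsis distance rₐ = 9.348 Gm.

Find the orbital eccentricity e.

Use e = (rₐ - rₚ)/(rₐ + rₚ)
rₚ = 4.481 Gm = 4.481 × 10^9 m
rₐ = 9.348 Gm = 9.348 × 10^9 m
rₐ − rₚ = 4.867 × 10^9 m
rₐ + rₚ = 1.3829 × 10^10 m
e = (rₐ − rₚ)/(rₐ + rₚ) = 0.351942

Final answer: e = 0.3519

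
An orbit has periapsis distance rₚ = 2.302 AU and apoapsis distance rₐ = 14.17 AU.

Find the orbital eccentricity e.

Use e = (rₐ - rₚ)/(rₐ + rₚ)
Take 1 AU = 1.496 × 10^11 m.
rₚ = 2.302 AU = 3.44379 × 10^11 m
rₐ = 14.17 AU = 2.11983 × 10^12 m
rₐ − rₚ = 1.77545 × 10^12 m
rₐ + rₚ = 2.46421 × 10^12 m
e = (rₐ − rₚ)/(rₐ + rₚ) = 0.720495

Final answer: e = 0.7205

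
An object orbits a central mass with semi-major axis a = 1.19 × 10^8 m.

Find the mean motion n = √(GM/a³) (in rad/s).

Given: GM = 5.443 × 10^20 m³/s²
a = 1.19 × 10^8 m
GM = 5.443 × 10^20 m³/s²
a³ = 1.68516 × 10^24 m³
GM/a³ = (5.443 × 10^20) / (1.68516 × 10^24) = 0.000322996 s⁻²
n = √(GM/a³) = 0.0179721 rad/s ≈ 0.01797 rad/s

Final answer: n = 0.01797 rad/s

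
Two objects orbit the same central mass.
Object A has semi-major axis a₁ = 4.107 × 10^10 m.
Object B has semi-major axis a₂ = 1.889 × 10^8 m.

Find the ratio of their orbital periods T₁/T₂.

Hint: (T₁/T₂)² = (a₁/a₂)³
a₁ = 4.107 × 10^10 m
a₂ = 1.889 × 10^8 m
a₁/a₂ = 217.417
T₁/T₂ = (a₁/a₂)^(3/2) = (217.417)^1.5 = 3205.82

Final answer: T₁/T₂ = 3206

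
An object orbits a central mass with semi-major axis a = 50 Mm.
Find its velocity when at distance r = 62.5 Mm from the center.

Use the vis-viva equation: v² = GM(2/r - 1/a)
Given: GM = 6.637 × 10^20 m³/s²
a = 50 Mm = 5 × 10^7 m
r = 62.5 Mm = 6.25 × 10^7 m
GM = 6.637 × 10^20 m³/s²
2/r − 1/a = 3.2 × 10^-8 − 2 × 10^-8 = 1.2 × 10^-8 m⁻¹
v² = GM (2/r − 1/a) = 7.9644 × 10^12 m²/s²
v = 2.82213 × 10^6 m/s ≈ 2822 km/s

Final answer: 2822 km/s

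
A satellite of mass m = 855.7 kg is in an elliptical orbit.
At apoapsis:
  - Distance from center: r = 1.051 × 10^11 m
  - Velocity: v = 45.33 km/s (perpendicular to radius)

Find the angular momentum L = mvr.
r = 1.051 × 10^11 m
v = 45.33 km/s = 45330 m/s
vr = 45330 × 1.051 × 10^11 = 4.76418 × 10^15 m²/s
L = m × vr = 855.7 × 4.76418 × 10^15 = 4.07671 × 10^18 kg·m²/s ≈ 4.077 × 10^18 kg·m²/s

Final answer: L = 4.077 × 10^18 kg·m²/s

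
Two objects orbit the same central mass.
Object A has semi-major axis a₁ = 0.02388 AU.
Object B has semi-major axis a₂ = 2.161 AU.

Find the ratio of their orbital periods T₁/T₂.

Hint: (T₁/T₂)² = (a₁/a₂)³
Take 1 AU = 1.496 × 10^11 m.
a₁ = 0.02388 AU = 3.57245 × 10^9 m
a₂ = 2.161 AU = 3.23286 × 10^11 m
a₁/a₂ = 0.0110504
T₁/T₂ = (a₁/a₂)^(3/2) = (0.0110504)^1.5 = 0.00116163

Final answer: T₁/T₂ = 0.001162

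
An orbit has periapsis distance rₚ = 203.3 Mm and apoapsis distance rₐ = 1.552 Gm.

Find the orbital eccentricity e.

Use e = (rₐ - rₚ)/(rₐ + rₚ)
rₚ = 203.3 Mm = 2.033 × 10^8 m
rₐ = 1.552 Gm = 1.552 × 10^9 m
rₐ − rₚ = 1.3487 × 10^9 m
rₐ + rₚ = 1.7553 × 10^9 m
e = (rₐ − rₚ)/(rₐ + rₚ) = 0.768359

Final answer: e = 0.7684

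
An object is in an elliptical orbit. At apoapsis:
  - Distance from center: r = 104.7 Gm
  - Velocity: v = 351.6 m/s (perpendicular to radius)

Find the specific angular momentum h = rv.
r = 104.7 Gm = 1.047 × 10^11 m
v = 351.6 m/s
h = rv = 1.047 × 10^11 × 351.6 = 3.68125 × 10^13 m²/s ≈ 3.681 × 10^13 m²/s

Final answer: h = 3.681 × 10^13 m²/s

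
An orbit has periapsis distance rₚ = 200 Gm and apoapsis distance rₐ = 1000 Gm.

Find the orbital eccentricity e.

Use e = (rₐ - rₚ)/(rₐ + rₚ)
rₚ = 200 Gm = 2 × 10^11 m
rₐ = 1000 Gm = 1 × 10^12 m
rₐ − rₚ = 8 × 10^11 m
rₐ + rₚ = 1.2 × 10^12 m
e = (rₐ − rₚ)/(rₐ + rₚ) = 0.666667

Final answer: e = 0.6667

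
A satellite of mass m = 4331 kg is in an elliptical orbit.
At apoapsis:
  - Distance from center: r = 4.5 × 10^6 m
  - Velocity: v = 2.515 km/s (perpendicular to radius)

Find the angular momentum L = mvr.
r = 4.5 × 10^6 m
v = 2.515 km/s = 2515 m/s
vr = 2515 × 4.5 × 10^6 = 1.13175 × 10^10 m²/s
L = m × vr = 4331 × 1.13175 × 10^10 = 4.90161 × 10^13 kg·m²/s ≈ 4.902 × 10^13 kg·m²/s

Final answer: L = 4.902 × 10^13 kg·m²/s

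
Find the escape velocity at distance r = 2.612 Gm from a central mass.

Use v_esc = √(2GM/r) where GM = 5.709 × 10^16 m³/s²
r = 2.612 Gm = 2.612 × 10^9 m
GM = 5.709 × 10^16 m³/s²
2GM/r = 2 × (5.709 × 10^16) / (2.612 × 10^9) = 4.37136 × 10^7 m²/s²
v_esc = √(2GM/r) = 6611.63 m/s ≈ 6.612 km/s

Final answer: 6.612 km/s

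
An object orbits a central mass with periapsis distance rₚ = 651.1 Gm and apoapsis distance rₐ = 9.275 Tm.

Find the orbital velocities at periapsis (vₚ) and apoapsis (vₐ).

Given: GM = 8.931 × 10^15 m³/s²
rₚ = 651.1 Gm = 6.511 × 10^11 m
rₐ = 9.275 Tm = 9.275 × 10^12 m
GM = 8.931 × 10^15 m³/s²
a = (rₚ + rₐ)/2 = 4.96305 × 10^12 m
Vis-viva: v² = GM (2/r − 1/a)
vₚ² = 8.931 × 10^15 × (3.07172 × 10^-12 − 2.01489 × 10^-13) = 25634.1 m²/s²
vₚ = 160.106 m/s ≈ 160.1 m/s
vₐ² = 8.931 × 10^15 × (2.15633 × 10^-13 − 2.01489 × 10^-13) = 126.324 m²/s²
vₐ = 11.2394 m/s ≈ 11.24 m/s

Final answer: vₚ = 160.1 m/s, vₐ = 11.24 m/s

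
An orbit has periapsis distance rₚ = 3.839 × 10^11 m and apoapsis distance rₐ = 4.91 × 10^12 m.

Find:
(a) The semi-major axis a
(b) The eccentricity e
rₚ = 3.839 × 10^11 m
rₐ = 4.91 × 10^12 m
(a) a = (rₚ + rₐ)/2 = 2.64695 × 10^12 m ≈ 2.647 × 10^12 m
(b) e = (rₐ − rₚ)/(rₐ + rₚ) = (4.5261 × 10^12) / (5.2939 × 10^12) = 0.854965

Final answer:
(a) a = 2.647 × 10^12 m
(b) e = 0.855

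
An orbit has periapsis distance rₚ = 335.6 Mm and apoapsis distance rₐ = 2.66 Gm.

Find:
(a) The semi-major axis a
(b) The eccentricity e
rₚ = 335.6 Mm = 3.356 × 10^8 m
rₐ = 2.66 Gm = 2.66 × 10^9 m
(a) a = (rₚ + rₐ)/2 = 1.4978 × 10^9 m ≈ 1.498 Gm
(b) e = (rₐ − rₚ)/(rₐ + rₚ) = (2.3244 × 10^9) / (2.9956 × 10^9) = 0.775938

Final answer:
(a) a = 1.498 Gm
(b) e = 0.7759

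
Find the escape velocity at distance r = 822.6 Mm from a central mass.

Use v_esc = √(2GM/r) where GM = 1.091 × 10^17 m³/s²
r = 822.6 Mm = 8.226 × 10^8 m
GM = 1.091 × 10^17 m³/s²
2GM/r = 2 × (1.091 × 10^17) / (8.226 × 10^8) = 2.65257 × 10^8 m²/s²
v_esc = √(2GM/r) = 16286.7 m/s ≈ 16.29 km/s

Final answer: 16.29 km/s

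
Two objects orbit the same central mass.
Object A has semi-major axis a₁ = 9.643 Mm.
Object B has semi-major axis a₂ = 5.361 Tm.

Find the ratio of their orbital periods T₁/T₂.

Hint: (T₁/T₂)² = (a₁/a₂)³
a₁ = 9.643 Mm = 9.643 × 10^6 m
a₂ = 5.361 Tm = 5.361 × 10^12 m
a₁/a₂ = 1.79873 × 10^-6
T₁/T₂ = (a₁/a₂)^(3/2) = (1.79873 × 10^-6)^1.5 = 2.4124 × 10^-9

Final answer: T₁/T₂ = 2.412 × 10^-9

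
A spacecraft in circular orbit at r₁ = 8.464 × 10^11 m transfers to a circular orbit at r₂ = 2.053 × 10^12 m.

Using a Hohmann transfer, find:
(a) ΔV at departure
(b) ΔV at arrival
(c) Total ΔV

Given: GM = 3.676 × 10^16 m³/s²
r₁ = 8.464 × 10^11 m
r₂ = 2.053 × 10^12 m
GM = 3.676 × 10^16 m³/s²
Transfer ellipse: a_t = (r₁ + r₂)/2 = 1.4497 × 10^12 m
Circular speed at r₁: v₁ = √(GM/r₁) = 208.401 m/s
Transfer speed at r₁ (periapsis): v₁ₜ = √(GM(2/r₁ − 1/a_t)) = 248.002 m/s
(a) ΔV₁ = v₁ₜ − v₁ = 39.601 m/s ≈ 39.6 m/s
Circular speed at r₂: v₂ = √(GM/r₂) = 133.811 m/s
Transfer speed at r₂ (apoapsis): v₂ₜ = √(GM(2/r₂ − 1/a_t)) = 102.245 m/s
(b) ΔV₂ = v₂ − v₂ₜ = 31.5665 m/s ≈ 31.57 m/s
(c) ΔV_total = ΔV₁ + ΔV₂ = 71.1675 m/s ≈ 71.17 m/s

Final answer:
(a) ΔV₁ = 39.6 m/s
(b) ΔV₂ = 31.57 m/s
(c) ΔV_total = 71.17 m/s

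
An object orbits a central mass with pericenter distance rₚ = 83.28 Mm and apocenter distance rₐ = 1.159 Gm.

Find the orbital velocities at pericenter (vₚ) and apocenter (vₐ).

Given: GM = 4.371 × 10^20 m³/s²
rₚ = 83.28 Mm = 8.328 × 10^7 m
rₐ = 1.159 Gm = 1.159 × 10^9 m
GM = 4.371 × 10^20 m³/s²
a = (rₚ + rₐ)/2 = 6.2114 × 10^8 m
Vis-viva: v² = GM (2/r − 1/a)
vₚ² = 4.371 × 10^20 × (2.40154 × 10^-8 − 1.60994 × 10^-9) = 9.79341 × 10^12 m²/s²
vₚ = 3.12944 × 10^6 m/s ≈ 3129 km/s
vₐ² = 4.371 × 10^20 × (1.72563 × 10^-9 − 1.60994 × 10^-9) = 5.05648 × 10^10 m²/s²
vₐ = 224866 m/s ≈ 224.9 km/s

Final answer: vₚ = 3129 km/s, vₐ = 224.9 km/s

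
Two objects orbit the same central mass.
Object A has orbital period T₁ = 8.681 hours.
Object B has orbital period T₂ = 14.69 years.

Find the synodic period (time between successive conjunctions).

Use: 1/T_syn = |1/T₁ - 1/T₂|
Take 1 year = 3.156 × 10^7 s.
T₁ = 8.681 hours = 31251.6 s
T₂ = 14.69 years = 4.63616 × 10^8 s
1/T₁ = 3.19984 × 10^-5 s⁻¹
1/T₂ = 2.15696 × 10^-9 s⁻¹
|1/T₁ − 1/T₂| = 3.19962 × 10^-5 s⁻¹
T_syn = 1 / |1/T₁ − 1/T₂| = 31253.7 s ≈ 8.682 hours

Final answer: T_syn = 8.682 hours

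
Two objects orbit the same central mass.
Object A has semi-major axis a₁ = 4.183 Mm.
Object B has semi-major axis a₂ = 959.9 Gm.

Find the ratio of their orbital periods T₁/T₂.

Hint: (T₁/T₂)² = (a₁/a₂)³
a₁ = 4.183 Mm = 4.183 × 10^6 m
a₂ = 959.9 Gm = 9.599 × 10^11 m
a₁/a₂ = 4.35775 × 10^-6
T₁/T₂ = (a₁/a₂)^(3/2) = (4.35775 × 10^-6)^1.5 = 9.09689 × 10^-9

Final answer: T₁/T₂ = 9.097 × 10^-9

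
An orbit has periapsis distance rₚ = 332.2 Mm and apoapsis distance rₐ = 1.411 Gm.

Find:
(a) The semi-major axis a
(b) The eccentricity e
rₚ = 332.2 Mm = 3.322 × 10^8 m
rₐ = 1.411 Gm = 1.411 × 10^9 m
(a) a = (rₚ + rₐ)/2 = 8.716 × 10^8 m ≈ 871.6 Mm
(b) e = (rₐ − rₚ)/(rₐ + rₚ) = (1.0788 × 10^9) / (1.7432 × 10^9) = 0.618862

Final answer:
(a) a = 871.6 Mm
(b) e = 0.6189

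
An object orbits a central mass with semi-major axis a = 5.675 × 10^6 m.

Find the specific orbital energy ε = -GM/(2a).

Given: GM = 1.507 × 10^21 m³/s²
a = 5.675 × 10^6 m
GM = 1.507 × 10^21 m³/s²
2a = 1.135 × 10^7 m
ε = −GM/(2a) = -1.32775 × 10^14 J/kg ≈ -1.328 × 10^5 GJ/kg

Final answer: -1.328 × 10^5 GJ/kg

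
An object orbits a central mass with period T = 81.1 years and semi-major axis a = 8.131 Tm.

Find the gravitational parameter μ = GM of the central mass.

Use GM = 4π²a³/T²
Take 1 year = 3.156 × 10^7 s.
T = 81.1 years = 2.55952 × 10^9 s
a = 8.131 Tm = 8.131 × 10^12 m
a³ = 5.37566 × 10^38 m³
T² = 6.55112 × 10^18 s²
GM = 4π² × (5.37566 × 10^38) / (6.55112 × 10^18) = 3.23948 × 10^21 m³/s²
GM ≈ 3.239 × 10^21 m³/s²

Final answer: GM = 3.239 × 10^21 m³/s²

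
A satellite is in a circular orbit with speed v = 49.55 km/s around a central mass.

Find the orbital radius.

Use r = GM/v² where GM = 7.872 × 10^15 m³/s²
v = 49.55 km/s = 49550 m/s
GM = 7.872 × 10^15 m³/s²
v² = 2.4552 × 10^9 m²/s²
r = GM/v² = (7.872 × 10^15) / (2.4552 × 10^9) = 3.20625 × 10^6 m ≈ 3.206 Mm

Final answer: 3.206 Mm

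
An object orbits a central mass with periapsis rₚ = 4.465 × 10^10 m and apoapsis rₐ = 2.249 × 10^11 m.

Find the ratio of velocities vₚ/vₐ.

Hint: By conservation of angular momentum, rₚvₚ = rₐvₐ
rₚ = 4.465 × 10^10 m
rₐ = 2.249 × 10^11 m
rₚvₚ = rₐvₐ  ⇒  vₚ/vₐ = rₐ/rₚ
vₚ/vₐ = (2.249 × 10^11) / (4.465 × 10^10) = 5.03695

Final answer: vₚ/vₐ = 5.037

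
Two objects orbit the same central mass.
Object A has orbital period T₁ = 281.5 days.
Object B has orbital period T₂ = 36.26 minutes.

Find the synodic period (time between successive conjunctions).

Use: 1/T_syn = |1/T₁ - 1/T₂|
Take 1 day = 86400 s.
T₁ = 281.5 days = 2.43216 × 10^7 s
T₂ = 36.26 minutes = 2175.6 s
1/T₁ = 4.11157 × 10^-8 s⁻¹
1/T₂ = 0.000459643 s⁻¹
|1/T₁ − 1/T₂| = 0.000459602 s⁻¹
T_syn = 1 / |1/T₁ − 1/T₂| = 2175.79 s ≈ 36.26 minutes

Final answer: T_syn = 36.26 minutes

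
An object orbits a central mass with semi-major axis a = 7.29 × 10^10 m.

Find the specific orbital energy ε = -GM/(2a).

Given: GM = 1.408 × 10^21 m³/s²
a = 7.29 × 10^10 m
GM = 1.408 × 10^21 m³/s²
2a = 1.458 × 10^11 m
ε = −GM/(2a) = -9.65706 × 10^9 J/kg ≈ -9.657 GJ/kg

Final answer: -9.657 GJ/kg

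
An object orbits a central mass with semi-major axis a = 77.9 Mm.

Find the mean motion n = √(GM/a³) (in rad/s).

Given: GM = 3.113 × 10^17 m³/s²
a = 77.9 Mm = 7.79 × 10^7 m
GM = 3.113 × 10^17 m³/s²
a³ = 4.72729 × 10^23 m³
GM/a³ = (3.113 × 10^17) / (4.72729 × 10^23) = 6.58517 × 10^-7 s⁻²
n = √(GM/a³) = 0.00081149 rad/s ≈ 0.0008115 rad/s

Final answer: n = 0.0008115 rad/s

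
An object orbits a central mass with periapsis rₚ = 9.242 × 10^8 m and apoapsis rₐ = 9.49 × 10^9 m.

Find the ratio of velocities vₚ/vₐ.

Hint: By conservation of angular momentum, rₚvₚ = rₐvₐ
rₚ = 9.242 × 10^8 m
rₐ = 9.49 × 10^9 m
rₚvₚ = rₐvₐ  ⇒  vₚ/vₐ = rₐ/rₚ
vₚ/vₐ = (9.49 × 10^9) / (9.242 × 10^8) = 10.2683

Final answer: vₚ/vₐ = 10.27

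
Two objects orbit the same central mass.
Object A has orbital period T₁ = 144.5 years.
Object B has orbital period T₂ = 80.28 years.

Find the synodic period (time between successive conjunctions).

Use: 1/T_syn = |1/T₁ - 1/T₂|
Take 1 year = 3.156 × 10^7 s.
T₁ = 144.5 years = 4.56042 × 10^9 s
T₂ = 80.28 years = 2.53364 × 10^9 s
1/T₁ = 2.19278 × 10^-10 s⁻¹
1/T₂ = 3.9469 × 10^-10 s⁻¹
|1/T₁ − 1/T₂| = 1.75412 × 10^-10 s⁻¹
T_syn = 1 / |1/T₁ − 1/T₂| = 5.70088 × 10^9 s ≈ 180.6 years

Final answer: T_syn = 180.6 years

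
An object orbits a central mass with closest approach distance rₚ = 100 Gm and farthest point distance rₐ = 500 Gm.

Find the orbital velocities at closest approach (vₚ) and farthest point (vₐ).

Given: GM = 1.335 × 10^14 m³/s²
rₚ = 100 Gm = 1 × 10^11 m
rₐ = 500 Gm = 5 × 10^11 m
GM = 1.335 × 10^14 m³/s²
a = (rₚ + rₐ)/2 = 3 × 10^11 m
Vis-viva: v² = GM (2/r − 1/a)
vₚ² = 1.335 × 10^14 × (2 × 10^-11 − 3.33333 × 10^-12) = 2225 m²/s²
vₚ = 47.1699 m/s ≈ 47.17 m/s
vₐ² = 1.335 × 10^14 × (4 × 10^-12 − 3.33333 × 10^-12) = 89 m²/s²
vₐ = 9.43398 m/s ≈ 9.434 m/s

Final answer: vₚ = 47.17 m/s, vₐ = 9.434 m/s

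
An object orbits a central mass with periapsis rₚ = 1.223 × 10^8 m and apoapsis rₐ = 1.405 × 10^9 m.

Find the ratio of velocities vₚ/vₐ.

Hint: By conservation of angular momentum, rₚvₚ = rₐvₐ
rₚ = 1.223 × 10^8 m
rₐ = 1.405 × 10^9 m
rₚvₚ = rₐvₐ  ⇒  vₚ/vₐ = rₐ/rₚ
vₚ/vₐ = (1.405 × 10^9) / (1.223 × 10^8) = 11.4881

Final answer: vₚ/vₐ = 11.49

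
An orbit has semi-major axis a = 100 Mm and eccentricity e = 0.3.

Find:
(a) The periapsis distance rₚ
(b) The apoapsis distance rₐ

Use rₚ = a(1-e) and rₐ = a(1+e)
a = 100 Mm = 1 × 10^8 m
e = 0.3:  1 − e = 0.7,  1 + e = 1.3
(a) rₚ = a(1 − e) = 1 × 10^8 m × 0.7 = 7 × 10^7 m ≈ 70 Mm
(b) rₐ = a(1 + e) = 1 × 10^8 m × 1.3 = 1.3 × 10^8 m ≈ 130 Mm

Final answer:
(a) rₚ = 70 Mm
(b) rₐ = 130 Mm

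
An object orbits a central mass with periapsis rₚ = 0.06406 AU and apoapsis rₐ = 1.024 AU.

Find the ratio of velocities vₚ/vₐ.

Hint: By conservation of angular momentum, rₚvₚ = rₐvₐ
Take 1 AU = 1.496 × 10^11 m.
rₚ = 0.06406 AU = 9.58338 × 10^9 m
rₐ = 1.024 AU = 1.5319 × 10^11 m
rₚvₚ = rₐvₐ  ⇒  vₚ/vₐ = rₐ/rₚ
vₚ/vₐ = (1.5319 × 10^11) / (9.58338 × 10^9) = 15.985

Final answer: vₚ/vₐ = 15.99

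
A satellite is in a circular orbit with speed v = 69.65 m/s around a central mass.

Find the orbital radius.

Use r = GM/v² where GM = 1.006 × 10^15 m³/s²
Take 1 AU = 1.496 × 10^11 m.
v = 69.65 m/s
GM = 1.006 × 10^15 m³/s²
v² = 4851.12 m²/s²
r = GM/v² = (1.006 × 10^15) / 4851.12 = 2.07375 × 10^11 m ≈ 1.386 AU

Final answer: 1.386 AU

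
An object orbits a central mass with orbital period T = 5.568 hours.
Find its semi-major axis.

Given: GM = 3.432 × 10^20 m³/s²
T = 5.568 hours = 20044.8 s
GM = 3.432 × 10^20 m³/s²
Kepler's third law: a³ = GM T² / (4π²)
T² = 4.01794 × 10^8 s²
a³ = (3.432 × 10^20) × (4.01794 × 10^8) / (4π²) = 3.49294 × 10^27 m³
a = (a³)^(1/3) = 1.51727 × 10^9 m ≈ 1.517 × 10^9 m

Final answer: 1.517 × 10^9 m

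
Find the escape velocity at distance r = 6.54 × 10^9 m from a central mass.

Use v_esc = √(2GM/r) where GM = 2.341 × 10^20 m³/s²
r = 6.54 × 10^9 m
GM = 2.341 × 10^20 m³/s²
2GM/r = 2 × (2.341 × 10^20) / (6.54 × 10^9) = 7.15902 × 10^10 m²/s²
v_esc = √(2GM/r) = 267563 m/s ≈ 267.6 km/s

Final answer: 267.6 km/s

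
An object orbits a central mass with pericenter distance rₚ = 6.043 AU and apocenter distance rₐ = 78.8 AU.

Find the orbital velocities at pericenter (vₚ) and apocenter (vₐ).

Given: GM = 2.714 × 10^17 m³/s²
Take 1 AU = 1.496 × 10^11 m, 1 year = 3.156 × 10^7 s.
rₚ = 6.043 AU = 9.04033 × 10^11 m
rₐ = 78.8 AU = 1.17885 × 10^13 m
GM = 2.714 × 10^17 m³/s²
a = (rₚ + rₐ)/2 = 6.34626 × 10^12 m
Vis-viva: v² = GM (2/r − 1/a)
vₚ² = 2.714 × 10^17 × (2.21231 × 10^-12 − 1.57573 × 10^-13) = 557655 m²/s²
vₚ = 746.763 m/s ≈ 0.1575 AU/year
vₐ² = 2.714 × 10^17 × (1.69657 × 10^-13 − 1.57573 × 10^-13) = 3279.58 m²/s²
vₐ = 57.2676 m/s ≈ 57.27 m/s

Final answer: vₚ = 0.1575 AU/year, vₐ = 57.27 m/s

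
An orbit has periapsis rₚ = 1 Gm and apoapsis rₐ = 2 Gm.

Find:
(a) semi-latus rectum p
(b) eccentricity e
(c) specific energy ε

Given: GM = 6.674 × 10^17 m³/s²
rₚ = 1 Gm = 1 × 10^9 m
rₐ = 2 Gm = 2 × 10^9 m
GM = 6.674 × 10^17 m³/s²
a = (rₚ + rₐ)/2 = 1.5 × 10^9 m
e = (rₐ − rₚ)/(rₐ + rₚ) = (1 × 10^9) / (3 × 10^9) = 0.333333
(a) 1 − e² = 0.888889;  p = a(1 − e²) = 1.5 × 10^9 × 0.888889 = 1.33333 × 10^9 m ≈ 1.333 Gm
(b) e = 0.333333 ≈ 0.3333
(c) 2a = 3 × 10^9 m;  ε = −GM/(2a) = -2.22467 × 10^8 J/kg ≈ -222.5 MJ/kg

Final answer:
(a) semi-latus rectum p = 1.333 Gm
(b) eccentricity e = 0.3333
(c) specific energy ε = -222.5 MJ/kg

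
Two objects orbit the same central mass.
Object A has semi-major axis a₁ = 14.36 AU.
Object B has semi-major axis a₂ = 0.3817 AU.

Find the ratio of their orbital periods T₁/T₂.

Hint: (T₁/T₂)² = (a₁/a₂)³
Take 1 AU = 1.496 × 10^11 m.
a₁ = 14.36 AU = 2.14826 × 10^12 m
a₂ = 0.3817 AU = 5.71023 × 10^10 m
a₁/a₂ = 37.6212
T₁/T₂ = (a₁/a₂)^(3/2) = (37.6212)^1.5 = 230.754

Final answer: T₁/T₂ = 230.8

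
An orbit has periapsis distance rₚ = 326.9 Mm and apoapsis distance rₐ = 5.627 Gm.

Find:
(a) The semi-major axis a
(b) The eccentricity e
rₚ = 326.9 Mm = 3.269 × 10^8 m
rₐ = 5.627 Gm = 5.627 × 10^9 m
(a) a = (rₚ + rₐ)/2 = 2.97695 × 10^9 m ≈ 2.977 Gm
(b) e = (rₐ − rₚ)/(rₐ + rₚ) = (5.3001 × 10^9) / (5.9539 × 10^9) = 0.89019

Final answer:
(a) a = 2.977 Gm
(b) e = 0.8902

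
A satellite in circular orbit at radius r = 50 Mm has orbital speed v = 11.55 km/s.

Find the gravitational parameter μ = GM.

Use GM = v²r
r = 50 Mm = 5 × 10^7 m
v = 11.55 km/s = 11550 m/s
v² = 1.33402 × 10^8 m²/s²
GM = v²r = 1.33402 × 10^8 × 5 × 10^7 = 6.67012 × 10^15 m³/s²
GM ≈ 6.67 × 10^15 m³/s²

Final answer: GM = 6.67 × 10^15 m³/s²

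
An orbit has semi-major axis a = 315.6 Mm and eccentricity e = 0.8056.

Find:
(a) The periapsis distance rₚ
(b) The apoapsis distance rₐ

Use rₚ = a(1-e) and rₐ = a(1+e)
a = 315.6 Mm = 3.156 × 10^8 m
e = 0.8056:  1 − e = 0.1944,  1 + e = 1.8056
(a) rₚ = a(1 − e) = 3.156 × 10^8 m × 0.1944 = 6.13526 × 10^7 m ≈ 61.35 Mm
(b) rₐ = a(1 + e) = 3.156 × 10^8 m × 1.8056 = 5.69847 × 10^8 m ≈ 569.8 Mm

Final answer:
(a) rₚ = 61.35 Mm
(b) rₐ = 569.8 Mm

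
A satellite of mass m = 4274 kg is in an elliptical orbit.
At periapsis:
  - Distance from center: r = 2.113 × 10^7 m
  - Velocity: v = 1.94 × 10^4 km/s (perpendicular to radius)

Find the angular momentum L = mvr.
r = 2.113 × 10^7 m
v = 1.94 × 10^4 km/s = 1.94 × 10^7 m/s
vr = 1.94 × 10^7 × 2.113 × 10^7 = 4.09922 × 10^14 m²/s
L = m × vr = 4274 × 4.09922 × 10^14 = 1.75201 × 10^18 kg·m²/s ≈ 1.752 × 10^18 kg·m²/s

Final answer: L = 1.752 × 10^18 kg·m²/s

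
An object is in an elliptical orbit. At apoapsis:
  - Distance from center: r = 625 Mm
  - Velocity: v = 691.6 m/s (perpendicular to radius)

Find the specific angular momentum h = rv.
r = 625 Mm = 6.25 × 10^8 m
v = 691.6 m/s
h = rv = 6.25 × 10^8 × 691.6 = 4.3225 × 10^11 m²/s ≈ 4.322 × 10^11 m²/s

Final answer: h = 4.322 × 10^11 m²/s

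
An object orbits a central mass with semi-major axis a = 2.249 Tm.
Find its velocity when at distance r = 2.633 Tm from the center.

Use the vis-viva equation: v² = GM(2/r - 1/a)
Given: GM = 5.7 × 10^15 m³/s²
a = 2.249 Tm = 2.249 × 10^12 m
r = 2.633 Tm = 2.633 × 10^12 m
GM = 5.7 × 10^15 m³/s²
2/r − 1/a = 7.5959 × 10^-13 − 4.44642 × 10^-13 = 3.14948 × 10^-13 m⁻¹
v² = GM (2/r − 1/a) = 1795.2 m²/s²
v = 42.3698 m/s ≈ 42.37 m/s

Final answer: 42.37 m/s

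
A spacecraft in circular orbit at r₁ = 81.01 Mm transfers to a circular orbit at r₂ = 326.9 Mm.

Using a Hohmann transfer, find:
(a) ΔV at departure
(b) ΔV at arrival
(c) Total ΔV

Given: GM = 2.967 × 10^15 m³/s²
r₁ = 81.01 Mm = 8.101 × 10^7 m
r₂ = 326.9 Mm = 3.269 × 10^8 m
GM = 2.967 × 10^15 m³/s²
Transfer ellipse: a_t = (r₁ + r₂)/2 = 2.03955 × 10^8 m
Circular speed at r₁: v₁ = √(GM/r₁) = 6051.87 m/s
Transfer speed at r₁ (periapsis): v₁ₜ = √(GM(2/r₁ − 1/a_t)) = 7661.78 m/s
(a) ΔV₁ = v₁ₜ − v₁ = 1609.91 m/s ≈ 1.61 km/s
Circular speed at r₂: v₂ = √(GM/r₂) = 3012.67 m/s
Transfer speed at r₂ (apoapsis): v₂ₜ = √(GM(2/r₂ − 1/a_t)) = 1898.69 m/s
(b) ΔV₂ = v₂ − v₂ₜ = 1113.98 m/s ≈ 1.114 km/s
(c) ΔV_total = ΔV₁ + ΔV₂ = 2723.89 m/s ≈ 2.724 km/s

Final answer:
(a) ΔV₁ = 1.61 km/s
(b) ΔV₂ = 1.114 km/s
(c) ΔV_total = 2.724 km/s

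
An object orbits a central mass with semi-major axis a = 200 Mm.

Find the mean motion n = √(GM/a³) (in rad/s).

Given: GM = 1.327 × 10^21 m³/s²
a = 200 Mm = 2 × 10^8 m
GM = 1.327 × 10^21 m³/s²
a³ = 8 × 10^24 m³
GM/a³ = (1.327 × 10^21) / (8 × 10^24) = 0.000165875 s⁻²
n = √(GM/a³) = 0.0128792 rad/s ≈ 0.01288 rad/s

Final answer: n = 0.01288 rad/s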